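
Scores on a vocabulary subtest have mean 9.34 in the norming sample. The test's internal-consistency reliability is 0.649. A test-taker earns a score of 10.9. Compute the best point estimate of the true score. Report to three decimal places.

T̂ = ρX + (1 − ρ)μ
  = 0.649 × 10.9 + 0.351 × 9.34
  = 7.0741 + 3.27834
  = 10.3524
  ≈ 10.352

10.352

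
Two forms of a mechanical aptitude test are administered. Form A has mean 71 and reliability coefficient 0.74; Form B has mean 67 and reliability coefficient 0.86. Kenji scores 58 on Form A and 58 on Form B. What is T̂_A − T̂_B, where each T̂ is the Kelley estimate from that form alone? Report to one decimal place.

T̂_A = 0.74(58) + 0.26(71) = 61.380
T̂_B = 0.86(58) + 0.14(67) = 59.260
T̂_A − T̂_B = 2.120

2.1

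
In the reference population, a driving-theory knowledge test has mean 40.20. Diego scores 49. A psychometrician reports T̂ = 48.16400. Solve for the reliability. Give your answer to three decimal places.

0.905

T̂ = ρX + (1 − ρ)μ  ⇒  T̂ − μ = ρ(X − μ)
ρ = (T̂ − μ)/(X − μ) = (48.16400 − 40.20) / (49 − 40.20) = 7.96400 / 8.80 = 0.90500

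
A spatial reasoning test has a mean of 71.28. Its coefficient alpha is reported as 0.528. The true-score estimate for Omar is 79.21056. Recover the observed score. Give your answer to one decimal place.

86.3

T̂ = ρX + (1 − ρ)μ  ⇒  X = (T̂ − (1 − ρ)μ) / ρ
X = (79.21056 − 0.472 × 71.28) / 0.528 = (79.21056 − 33.64416) / 0.528 = 45.56640 / 0.528 = 86.300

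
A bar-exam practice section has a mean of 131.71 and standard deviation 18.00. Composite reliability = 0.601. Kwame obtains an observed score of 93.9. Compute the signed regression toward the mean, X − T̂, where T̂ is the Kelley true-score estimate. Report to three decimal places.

-15.086

T̂ = ρX + (1 − ρ)μ
  = 0.601 × 93.9 + 0.399 × 131.71
  = 56.4339 + 52.55229
  = 108.98619
  ≈ 108.9862
X − T̂ = 93.9 − 108.9862 = -15.0862 → -15.086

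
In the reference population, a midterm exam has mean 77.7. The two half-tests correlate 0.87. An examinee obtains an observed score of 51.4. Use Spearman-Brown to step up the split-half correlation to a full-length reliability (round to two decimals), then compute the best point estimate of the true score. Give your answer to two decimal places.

Spearman-Brown: ρ = 2r/(1 + r) = 2(0.87)/(1 + 0.87) = 1.740/1.87 = 0.9305 → 0.93
Weight the observed score by reliability and the mean by (1 − reliability): T̂ = 0.93·51.4 + 0.07·77.7 = 47.802 + 5.439 = 53.241.

53.24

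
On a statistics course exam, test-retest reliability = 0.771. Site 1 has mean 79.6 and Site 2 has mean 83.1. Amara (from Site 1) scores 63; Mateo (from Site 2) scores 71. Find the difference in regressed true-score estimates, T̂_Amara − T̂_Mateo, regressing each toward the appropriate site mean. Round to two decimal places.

T̂_Amara = 0.771(63) + 0.229(79.6) = 66.8014
T̂_Mateo = 0.771(71) + 0.229(83.1) = 73.7709
Difference = 66.8014 − 73.7709 = -6.9695

-6.97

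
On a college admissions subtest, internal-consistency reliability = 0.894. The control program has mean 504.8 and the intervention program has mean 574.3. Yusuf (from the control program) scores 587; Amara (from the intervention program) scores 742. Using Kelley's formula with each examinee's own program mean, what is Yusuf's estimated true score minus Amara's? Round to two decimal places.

T̂_Yusuf = 0.894(587) + 0.106(504.8) = 578.2868
T̂_Amara = 0.894(742) + 0.106(574.3) = 724.2238
Difference = 578.2868 − 724.2238 = -145.9370

-145.94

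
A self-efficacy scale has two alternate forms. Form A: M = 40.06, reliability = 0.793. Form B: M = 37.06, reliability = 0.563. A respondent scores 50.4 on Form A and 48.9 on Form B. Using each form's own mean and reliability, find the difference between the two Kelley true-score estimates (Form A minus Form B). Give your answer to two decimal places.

T̂_A = 0.793(50.4) + 0.207(40.06) = 48.2596
T̂_B = 0.563(48.9) + 0.437(37.06) = 43.7259
T̂_A − T̂_B = 4.5337

4.53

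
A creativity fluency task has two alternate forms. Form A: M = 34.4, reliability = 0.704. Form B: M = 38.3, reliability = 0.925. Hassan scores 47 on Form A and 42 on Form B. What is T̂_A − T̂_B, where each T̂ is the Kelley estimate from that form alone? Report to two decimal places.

T̂_A = 0.704(47) + 0.296(34.4) = 43.2704
T̂_B = 0.925(42) + 0.075(38.3) = 41.7225
T̂_A − T̂_B = 1.5479

1.55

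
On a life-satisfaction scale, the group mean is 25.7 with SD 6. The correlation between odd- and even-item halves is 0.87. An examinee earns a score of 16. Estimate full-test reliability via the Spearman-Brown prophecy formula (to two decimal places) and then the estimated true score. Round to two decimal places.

Spearman-Brown: ρ = 2r/(1 + r) = 2(0.87)/(1 + 0.87) = 1.740/1.87 = 0.9305 → 0.93
T̂ = 0.93(16) + 0.07(25.7) = 14.88 + 1.799 = 16.679 → 16.68

16.68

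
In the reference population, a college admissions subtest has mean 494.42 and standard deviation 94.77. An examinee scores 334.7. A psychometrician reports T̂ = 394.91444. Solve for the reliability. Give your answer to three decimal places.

T̂ = ρX + (1 − ρ)μ  ⇒  T̂ − μ = ρ(X − μ)
ρ = (T̂ − μ)/(X − μ) = (394.91444 − 494.42) / (334.7 − 494.42) = -99.50556 / -159.72 = 0.62300

0.623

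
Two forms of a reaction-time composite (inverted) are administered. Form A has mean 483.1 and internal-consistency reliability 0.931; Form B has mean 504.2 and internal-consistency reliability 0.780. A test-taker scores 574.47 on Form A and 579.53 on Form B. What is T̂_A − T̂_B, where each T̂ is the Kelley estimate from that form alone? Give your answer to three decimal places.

5.208

T̂_A = 0.931(574.47) + 0.069(483.1) = 568.16547
T̂_B = 0.780(579.53) + 0.220(504.2) = 562.95740
T̂_A − T̂_B = 5.20807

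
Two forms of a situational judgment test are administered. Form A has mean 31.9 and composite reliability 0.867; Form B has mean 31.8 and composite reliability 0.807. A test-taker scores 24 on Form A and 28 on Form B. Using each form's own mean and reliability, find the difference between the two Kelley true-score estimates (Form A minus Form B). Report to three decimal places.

T̂_A = 0.867(24) + 0.133(31.9) = 25.05070
T̂_B = 0.807(28) + 0.193(31.8) = 28.73340
T̂_A − T̂_B = -3.68270

-3.683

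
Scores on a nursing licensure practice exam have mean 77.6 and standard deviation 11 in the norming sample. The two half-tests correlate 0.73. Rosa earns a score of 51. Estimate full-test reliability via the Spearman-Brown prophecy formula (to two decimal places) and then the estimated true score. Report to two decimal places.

55.26

Spearman-Brown: ρ = 2r/(1 + r) = 2(0.73)/(1 + 0.73) = 1.460/1.73 = 0.8439 → 0.84
Weight the observed score by reliability and the mean by (1 − reliability): T̂ = 0.84·51 + 0.16·77.6 = 42.84 + 12.416 = 55.256.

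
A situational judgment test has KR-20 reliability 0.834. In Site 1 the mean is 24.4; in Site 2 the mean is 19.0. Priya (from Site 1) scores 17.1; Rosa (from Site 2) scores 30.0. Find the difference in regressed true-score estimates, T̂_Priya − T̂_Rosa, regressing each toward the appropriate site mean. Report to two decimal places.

-9.86

T̂_Priya = 0.834(17.1) + 0.166(24.4) = 18.3118
T̂_Rosa = 0.834(30.0) + 0.166(19.0) = 28.1740
Difference = 18.3118 − 28.1740 = -9.8622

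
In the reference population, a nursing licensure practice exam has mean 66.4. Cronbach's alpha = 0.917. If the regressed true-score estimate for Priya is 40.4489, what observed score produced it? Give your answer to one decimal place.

38.1

T̂ = ρX + (1 − ρ)μ  ⇒  X = (T̂ − (1 − ρ)μ) / ρ
X = (40.4489 − 0.083 × 66.4) / 0.917 = (40.4489 − 5.5112) / 0.917 = 34.9377 / 0.917 = 38.100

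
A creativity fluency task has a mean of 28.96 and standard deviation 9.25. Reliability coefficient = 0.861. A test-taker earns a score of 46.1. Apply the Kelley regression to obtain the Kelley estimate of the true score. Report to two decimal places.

Kelley's formula gives T̂ = 0.861·46.1 + 0.139·28.96 = 39.6921 + 4.02544 = 43.718.

43.72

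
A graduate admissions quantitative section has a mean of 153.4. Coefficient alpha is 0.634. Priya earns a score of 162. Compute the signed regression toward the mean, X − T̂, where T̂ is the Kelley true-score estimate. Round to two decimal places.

Regress the observed score toward the mean by the unreliability: T̂ = 0.634·162 + 0.366·153.4 = 102.708 + 56.1444 = 158.8524.
X − T̂ = 162 − 158.852 = 3.148 → 3.15

3.15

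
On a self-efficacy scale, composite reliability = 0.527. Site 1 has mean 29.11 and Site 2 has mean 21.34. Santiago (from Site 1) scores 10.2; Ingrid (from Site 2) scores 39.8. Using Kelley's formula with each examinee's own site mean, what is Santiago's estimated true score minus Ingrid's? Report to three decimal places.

T̂_Santiago = 0.527(10.2) + 0.473(29.11) = 19.14443
T̂_Ingrid = 0.527(39.8) + 0.473(21.34) = 31.06842
Difference = 19.14443 − 31.06842 = -11.92399

-11.924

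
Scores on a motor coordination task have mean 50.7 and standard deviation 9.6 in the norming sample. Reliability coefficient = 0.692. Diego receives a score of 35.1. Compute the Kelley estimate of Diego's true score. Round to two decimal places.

39.90

T̂ = 0.692(35.1) + 0.308(50.7) = 24.2892 + 15.6156 = 39.905 → 39.90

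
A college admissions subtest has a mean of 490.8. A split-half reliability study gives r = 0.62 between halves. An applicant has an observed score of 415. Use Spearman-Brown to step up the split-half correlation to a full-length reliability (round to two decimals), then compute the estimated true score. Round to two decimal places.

Spearman-Brown: ρ = 2r/(1 + r) = 2(0.62)/(1 + 0.62) = 1.240/1.62 = 0.7654 → 0.77
T̂ = 0.77(415) + 0.23(490.8) = 319.55 + 112.884 = 432.434 → 432.43

432.43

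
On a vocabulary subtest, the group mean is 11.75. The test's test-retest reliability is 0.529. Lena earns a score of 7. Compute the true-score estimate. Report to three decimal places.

9.237

T̂ = 0.529(7) + 0.471(11.75) = 3.703 + 5.53425 = 9.2372 → 9.237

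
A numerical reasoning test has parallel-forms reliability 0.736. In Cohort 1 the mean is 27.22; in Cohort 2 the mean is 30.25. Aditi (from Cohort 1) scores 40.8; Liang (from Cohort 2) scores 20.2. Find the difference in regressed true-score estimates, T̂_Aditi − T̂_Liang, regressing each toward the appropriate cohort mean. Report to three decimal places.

14.362

T̂_Aditi = 0.736(40.8) + 0.264(27.22) = 37.21488
T̂_Liang = 0.736(20.2) + 0.264(30.25) = 22.85320
Difference = 37.21488 − 22.85320 = 14.36168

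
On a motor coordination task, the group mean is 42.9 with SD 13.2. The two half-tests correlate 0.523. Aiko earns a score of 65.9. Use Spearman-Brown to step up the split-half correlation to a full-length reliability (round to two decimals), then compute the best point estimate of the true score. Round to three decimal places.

58.770

Spearman-Brown: ρ = 2r/(1 + r) = 2(0.523)/(1 + 0.523) = 1.0460/1.523 = 0.6868 → 0.69
T̂ = ρX + (1 − ρ)μ
  = 0.69 × 65.9 + 0.31 × 42.9
  = 45.471 + 13.299
  = 58.7700
  ≈ 58.770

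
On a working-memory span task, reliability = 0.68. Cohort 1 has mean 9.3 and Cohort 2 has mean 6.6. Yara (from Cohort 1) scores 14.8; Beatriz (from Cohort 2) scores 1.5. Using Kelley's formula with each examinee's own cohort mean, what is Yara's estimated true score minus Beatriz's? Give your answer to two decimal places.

T̂_Yara = 0.68(14.8) + 0.32(9.3) = 13.0400
T̂_Beatriz = 0.68(1.5) + 0.32(6.6) = 3.1320
Difference = 13.0400 − 3.1320 = 9.9080

9.91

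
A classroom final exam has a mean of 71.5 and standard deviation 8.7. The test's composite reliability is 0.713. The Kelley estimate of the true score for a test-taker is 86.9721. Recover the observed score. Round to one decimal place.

93.2

T̂ = ρX + (1 − ρ)μ  ⇒  X = (T̂ − (1 − ρ)μ) / ρ
X = (86.9721 − 0.287 × 71.5) / 0.713 = (86.9721 − 20.5205) / 0.713 = 66.4516 / 0.713 = 93.200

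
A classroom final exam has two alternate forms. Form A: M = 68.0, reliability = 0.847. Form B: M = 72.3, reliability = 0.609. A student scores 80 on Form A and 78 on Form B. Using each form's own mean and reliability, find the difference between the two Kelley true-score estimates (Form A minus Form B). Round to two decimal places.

2.39

T̂_A = 0.847(80) + 0.153(68.0) = 78.1640
T̂_B = 0.609(78) + 0.391(72.3) = 75.7713
T̂_A − T̂_B = 2.3927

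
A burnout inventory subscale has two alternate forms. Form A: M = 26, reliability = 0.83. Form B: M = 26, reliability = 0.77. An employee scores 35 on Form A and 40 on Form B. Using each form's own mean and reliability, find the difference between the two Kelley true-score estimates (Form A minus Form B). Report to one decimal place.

-3.3

T̂_A = 0.83(35) + 0.17(26) = 33.470
T̂_B = 0.77(40) + 0.23(26) = 36.780
T̂_A − T̂_B = -3.310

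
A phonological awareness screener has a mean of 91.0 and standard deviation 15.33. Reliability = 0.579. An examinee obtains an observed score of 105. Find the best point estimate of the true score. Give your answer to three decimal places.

T̂ = 0.579(105) + 0.421(91.0) = 60.795 + 38.3110 = 99.1060 → 99.106

99.106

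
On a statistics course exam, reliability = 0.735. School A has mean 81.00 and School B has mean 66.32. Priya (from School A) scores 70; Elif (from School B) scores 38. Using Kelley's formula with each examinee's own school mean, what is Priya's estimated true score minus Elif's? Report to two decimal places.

27.41

T̂_Priya = 0.735(70) + 0.265(81.00) = 72.9150
T̂_Elif = 0.735(38) + 0.265(66.32) = 45.5048
Difference = 72.9150 − 45.5048 = 27.4102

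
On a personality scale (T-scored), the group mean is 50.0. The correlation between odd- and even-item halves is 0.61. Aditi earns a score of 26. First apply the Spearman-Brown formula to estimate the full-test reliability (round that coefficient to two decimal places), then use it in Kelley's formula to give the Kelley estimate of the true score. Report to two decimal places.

31.76

Spearman-Brown: ρ = 2r/(1 + r) = 2(0.61)/(1 + 0.61) = 1.220/1.61 = 0.7578 → 0.76
T̂ = ρX + (1 − ρ)μ
  = 0.76 × 26 + 0.24 × 50.0
  = 19.76 + 12.000
  = 31.760
  ≈ 31.76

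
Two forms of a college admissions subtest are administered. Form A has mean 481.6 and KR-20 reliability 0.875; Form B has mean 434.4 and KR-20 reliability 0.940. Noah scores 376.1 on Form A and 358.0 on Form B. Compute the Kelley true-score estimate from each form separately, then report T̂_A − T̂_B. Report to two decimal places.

T̂_A = 0.875(376.1) + 0.125(481.6) = 389.2875
T̂_B = 0.940(358.0) + 0.060(434.4) = 362.5840
T̂_A − T̂_B = 26.7035

26.70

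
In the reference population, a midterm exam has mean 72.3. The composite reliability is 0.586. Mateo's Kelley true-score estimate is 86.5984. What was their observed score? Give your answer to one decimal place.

T̂ = ρX + (1 − ρ)μ  ⇒  X = (T̂ − (1 − ρ)μ) / ρ
X = (86.5984 − 0.414 × 72.3) / 0.586 = (86.5984 − 29.9322) / 0.586 = 56.6662 / 0.586 = 96.700

96.7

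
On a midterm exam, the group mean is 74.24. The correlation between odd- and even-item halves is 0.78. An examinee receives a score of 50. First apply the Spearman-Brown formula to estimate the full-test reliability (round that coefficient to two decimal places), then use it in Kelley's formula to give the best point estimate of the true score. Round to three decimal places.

Spearman-Brown: ρ = 2r/(1 + r) = 2(0.78)/(1 + 0.78) = 1.560/1.78 = 0.8764 → 0.88
Regress the observed score toward the mean by the unreliability: T̂ = 0.88·50 + 0.12·74.24 = 44.00 + 8.9088 = 52.9088.

52.909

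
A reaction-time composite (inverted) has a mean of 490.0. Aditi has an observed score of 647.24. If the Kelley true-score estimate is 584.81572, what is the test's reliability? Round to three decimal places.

0.603

T̂ = ρX + (1 − ρ)μ  ⇒  T̂ − μ = ρ(X − μ)
ρ = (T̂ − μ)/(X − μ) = (584.81572 − 490.0) / (647.24 − 490.0) = 94.81572 / 157.24 = 0.60300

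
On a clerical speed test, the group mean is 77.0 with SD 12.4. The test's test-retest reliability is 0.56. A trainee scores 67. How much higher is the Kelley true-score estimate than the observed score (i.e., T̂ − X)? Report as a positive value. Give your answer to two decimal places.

T̂ = ρX + (1 − ρ)μ
  = 0.56 × 67 + 0.44 × 77.0
  = 37.52 + 33.880
  = 71.4000
  ≈ 71.400
T̂ − X = 71.400 − 67 = 4.400 → 4.40

4.40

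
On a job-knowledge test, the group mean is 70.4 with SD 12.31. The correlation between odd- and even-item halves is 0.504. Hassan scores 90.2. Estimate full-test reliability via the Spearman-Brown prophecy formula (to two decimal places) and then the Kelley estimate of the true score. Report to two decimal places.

Spearman-Brown: ρ = 2r/(1 + r) = 2(0.504)/(1 + 0.504) = 1.0080/1.504 = 0.6702 → 0.67
T̂ = ρX + (1 − ρ)μ
  = 0.67 × 90.2 + 0.33 × 70.4
  = 60.434 + 23.232
  = 83.666
  ≈ 83.67

83.67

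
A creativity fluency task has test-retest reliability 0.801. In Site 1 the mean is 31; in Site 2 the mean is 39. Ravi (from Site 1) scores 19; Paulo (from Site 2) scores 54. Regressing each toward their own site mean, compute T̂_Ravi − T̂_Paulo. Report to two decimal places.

-29.63

T̂_Ravi = 0.801(19) + 0.199(31) = 21.3880
T̂_Paulo = 0.801(54) + 0.199(39) = 51.0150
Difference = 21.3880 − 51.0150 = -29.6270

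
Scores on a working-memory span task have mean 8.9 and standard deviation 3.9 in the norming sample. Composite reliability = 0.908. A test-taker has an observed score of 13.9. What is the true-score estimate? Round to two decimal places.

T̂ = 0.908(13.9) + 0.092(8.9) = 12.6212 + 0.8188 = 13.440 → 13.44

13.44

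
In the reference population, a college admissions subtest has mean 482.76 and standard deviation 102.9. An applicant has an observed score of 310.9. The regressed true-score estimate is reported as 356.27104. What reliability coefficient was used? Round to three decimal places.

T̂ = ρX + (1 − ρ)μ  ⇒  T̂ − μ = ρ(X − μ)
ρ = (T̂ − μ)/(X − μ) = (356.27104 − 482.76) / (310.9 − 482.76) = -126.48896 / -171.86 = 0.73600

0.736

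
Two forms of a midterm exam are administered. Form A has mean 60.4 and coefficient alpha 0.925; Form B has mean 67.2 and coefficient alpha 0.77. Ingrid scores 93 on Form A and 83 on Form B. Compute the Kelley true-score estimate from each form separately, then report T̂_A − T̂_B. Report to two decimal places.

T̂_A = 0.925(93) + 0.075(60.4) = 90.5550
T̂_B = 0.77(83) + 0.23(67.2) = 79.3660
T̂_A − T̂_B = 11.1890

11.19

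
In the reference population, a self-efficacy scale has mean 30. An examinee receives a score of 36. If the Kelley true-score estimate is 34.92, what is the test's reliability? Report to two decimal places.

0.82

T̂ = ρX + (1 − ρ)μ  ⇒  T̂ − μ = ρ(X − μ)
ρ = (T̂ − μ)/(X − μ) = (34.92 − 30) / (36 − 30) = 4.92 / 6.0 = 0.8200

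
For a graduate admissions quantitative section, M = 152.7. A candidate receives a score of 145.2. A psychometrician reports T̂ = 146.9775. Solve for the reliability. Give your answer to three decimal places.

T̂ = ρX + (1 − ρ)μ  ⇒  T̂ − μ = ρ(X − μ)
ρ = (T̂ − μ)/(X − μ) = (146.9775 − 152.7) / (145.2 − 152.7) = -5.7225 / -7.5 = 0.76300

0.763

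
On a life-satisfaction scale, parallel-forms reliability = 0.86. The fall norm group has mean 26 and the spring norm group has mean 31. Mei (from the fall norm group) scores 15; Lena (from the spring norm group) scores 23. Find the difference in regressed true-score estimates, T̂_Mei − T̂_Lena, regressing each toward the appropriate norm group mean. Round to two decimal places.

T̂_Mei = 0.86(15) + 0.14(26) = 16.5400
T̂_Lena = 0.86(23) + 0.14(31) = 24.1200
Difference = 16.5400 − 24.1200 = -7.5800

-7.58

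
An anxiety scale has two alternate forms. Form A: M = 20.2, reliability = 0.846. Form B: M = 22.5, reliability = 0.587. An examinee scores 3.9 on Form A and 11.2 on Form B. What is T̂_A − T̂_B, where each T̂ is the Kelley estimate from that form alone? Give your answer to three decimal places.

-9.457

T̂_A = 0.846(3.9) + 0.154(20.2) = 6.41020
T̂_B = 0.587(11.2) + 0.413(22.5) = 15.86690
T̂_A − T̂_B = -9.45670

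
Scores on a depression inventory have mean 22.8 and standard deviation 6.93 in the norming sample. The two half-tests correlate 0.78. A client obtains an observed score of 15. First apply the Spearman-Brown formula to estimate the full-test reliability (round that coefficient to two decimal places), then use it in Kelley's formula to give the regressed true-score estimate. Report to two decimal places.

Spearman-Brown: ρ = 2r/(1 + r) = 2(0.78)/(1 + 0.78) = 1.560/1.78 = 0.8764 → 0.88
T̂ = ρX + (1 − ρ)μ
  = 0.88 × 15 + 0.12 × 22.8
  = 13.20 + 2.736
  = 15.936
  ≈ 15.94

15.94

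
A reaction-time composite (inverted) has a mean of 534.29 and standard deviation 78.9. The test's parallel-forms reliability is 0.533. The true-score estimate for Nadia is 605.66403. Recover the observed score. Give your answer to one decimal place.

668.2

T̂ = ρX + (1 − ρ)μ  ⇒  X = (T̂ − (1 − ρ)μ) / ρ
X = (605.66403 − 0.467 × 534.29) / 0.533 = (605.66403 − 249.51343) / 0.533 = 356.15060 / 0.533 = 668.200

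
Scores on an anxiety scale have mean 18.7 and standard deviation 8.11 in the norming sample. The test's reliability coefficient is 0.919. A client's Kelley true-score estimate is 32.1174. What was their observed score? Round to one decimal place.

T̂ = ρX + (1 − ρ)μ  ⇒  X = (T̂ − (1 − ρ)μ) / ρ
X = (32.1174 − 0.081 × 18.7) / 0.919 = (32.1174 − 1.5147) / 0.919 = 30.6027 / 0.919 = 33.300

33.3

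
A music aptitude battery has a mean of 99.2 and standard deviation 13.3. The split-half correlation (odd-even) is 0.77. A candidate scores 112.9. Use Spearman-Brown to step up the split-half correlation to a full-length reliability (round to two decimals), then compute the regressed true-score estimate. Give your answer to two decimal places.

Spearman-Brown: ρ = 2r/(1 + r) = 2(0.77)/(1 + 0.77) = 1.540/1.77 = 0.8701 → 0.87
Kelley's formula gives T̂ = 0.87·112.9 + 0.13·99.2 = 98.223 + 12.896 = 111.119.

111.12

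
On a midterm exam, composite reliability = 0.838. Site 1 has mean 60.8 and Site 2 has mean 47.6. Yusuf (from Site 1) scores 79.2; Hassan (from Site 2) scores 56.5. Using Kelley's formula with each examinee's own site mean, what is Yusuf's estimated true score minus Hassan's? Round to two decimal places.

21.16

T̂_Yusuf = 0.838(79.2) + 0.162(60.8) = 76.2192
T̂_Hassan = 0.838(56.5) + 0.162(47.6) = 55.0582
Difference = 76.2192 − 55.0582 = 21.1610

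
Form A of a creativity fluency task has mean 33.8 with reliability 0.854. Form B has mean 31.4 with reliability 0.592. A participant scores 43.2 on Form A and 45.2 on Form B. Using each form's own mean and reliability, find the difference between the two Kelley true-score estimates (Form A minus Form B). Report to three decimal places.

T̂_A = 0.854(43.2) + 0.146(33.8) = 41.82760
T̂_B = 0.592(45.2) + 0.408(31.4) = 39.56960
T̂_A − T̂_B = 2.25800

2.258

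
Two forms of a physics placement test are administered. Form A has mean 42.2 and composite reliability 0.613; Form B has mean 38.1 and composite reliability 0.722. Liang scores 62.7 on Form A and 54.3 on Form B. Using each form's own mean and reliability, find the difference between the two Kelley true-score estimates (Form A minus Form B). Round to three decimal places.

T̂_A = 0.613(62.7) + 0.387(42.2) = 54.76650
T̂_B = 0.722(54.3) + 0.278(38.1) = 49.79640
T̂_A − T̂_B = 4.97010

4.970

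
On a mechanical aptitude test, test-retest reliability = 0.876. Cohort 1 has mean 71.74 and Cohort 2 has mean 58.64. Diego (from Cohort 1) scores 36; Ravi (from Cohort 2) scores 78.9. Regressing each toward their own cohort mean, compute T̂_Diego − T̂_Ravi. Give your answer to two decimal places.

T̂_Diego = 0.876(36) + 0.124(71.74) = 40.4318
T̂_Ravi = 0.876(78.9) + 0.124(58.64) = 76.3878
Difference = 40.4318 − 76.3878 = -35.9560

-35.96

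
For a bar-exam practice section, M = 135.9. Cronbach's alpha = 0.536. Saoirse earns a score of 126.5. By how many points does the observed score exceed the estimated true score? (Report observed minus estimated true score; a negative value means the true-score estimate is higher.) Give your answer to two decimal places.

T̂ = ρX + (1 − ρ)μ
  = 0.536 × 126.5 + 0.464 × 135.9
  = 67.8040 + 63.0576
  = 130.8616
  ≈ 130.862
X − T̂ = 126.5 − 130.862 = -4.362 → -4.36

-4.36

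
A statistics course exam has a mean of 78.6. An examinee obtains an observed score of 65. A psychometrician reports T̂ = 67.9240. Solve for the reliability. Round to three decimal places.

T̂ = ρX + (1 − ρ)μ  ⇒  T̂ − μ = ρ(X − μ)
ρ = (T̂ − μ)/(X − μ) = (67.9240 − 78.6) / (65 − 78.6) = -10.6760 / -13.6 = 0.78500

0.785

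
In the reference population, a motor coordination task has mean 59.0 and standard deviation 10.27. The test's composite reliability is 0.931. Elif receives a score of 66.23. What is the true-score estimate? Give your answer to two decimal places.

Kelley's formula gives T̂ = 0.931·66.23 + 0.069·59.0 = 61.66013 + 4.0710 = 65.731.

65.73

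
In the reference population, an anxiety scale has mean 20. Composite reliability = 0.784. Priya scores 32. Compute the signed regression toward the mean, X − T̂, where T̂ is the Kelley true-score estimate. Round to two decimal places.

T̂ = 0.784(32) + 0.216(20) = 25.088 + 4.320 = 29.4080 → 29.408
X − T̂ = 32 − 29.408 = 2.592 → 2.59

2.59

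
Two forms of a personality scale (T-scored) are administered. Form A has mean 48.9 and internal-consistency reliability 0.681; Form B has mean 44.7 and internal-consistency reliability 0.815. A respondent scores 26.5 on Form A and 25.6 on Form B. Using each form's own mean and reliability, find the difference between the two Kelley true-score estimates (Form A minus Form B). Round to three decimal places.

4.512

T̂_A = 0.681(26.5) + 0.319(48.9) = 33.64560
T̂_B = 0.815(25.6) + 0.185(44.7) = 29.13350
T̂_A − T̂_B = 4.51210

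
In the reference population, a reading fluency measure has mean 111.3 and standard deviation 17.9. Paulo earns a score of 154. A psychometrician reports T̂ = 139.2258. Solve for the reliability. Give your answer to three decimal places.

T̂ = ρX + (1 − ρ)μ  ⇒  T̂ − μ = ρ(X − μ)
ρ = (T̂ − μ)/(X − μ) = (139.2258 − 111.3) / (154 − 111.3) = 27.9258 / 42.7 = 0.65400

0.654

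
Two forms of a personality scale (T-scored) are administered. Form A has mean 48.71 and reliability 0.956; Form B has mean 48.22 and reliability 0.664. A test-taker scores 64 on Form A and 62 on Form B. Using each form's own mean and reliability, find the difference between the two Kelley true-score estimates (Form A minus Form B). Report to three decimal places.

T̂_A = 0.956(64) + 0.044(48.71) = 63.32724
T̂_B = 0.664(62) + 0.336(48.22) = 57.36992
T̂_A − T̂_B = 5.95732

5.957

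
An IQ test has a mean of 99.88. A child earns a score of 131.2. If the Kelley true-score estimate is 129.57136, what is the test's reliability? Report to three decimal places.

0.948

T̂ = ρX + (1 − ρ)μ  ⇒  T̂ − μ = ρ(X − μ)
ρ = (T̂ − μ)/(X − μ) = (129.57136 − 99.88) / (131.2 − 99.88) = 29.69136 / 31.32 = 0.94800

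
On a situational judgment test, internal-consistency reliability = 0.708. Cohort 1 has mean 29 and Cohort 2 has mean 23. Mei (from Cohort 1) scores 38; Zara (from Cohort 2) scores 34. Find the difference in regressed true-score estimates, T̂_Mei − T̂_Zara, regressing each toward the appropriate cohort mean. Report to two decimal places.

T̂_Mei = 0.708(38) + 0.292(29) = 35.3720
T̂_Zara = 0.708(34) + 0.292(23) = 30.7880
Difference = 35.3720 − 30.7880 = 4.5840

4.58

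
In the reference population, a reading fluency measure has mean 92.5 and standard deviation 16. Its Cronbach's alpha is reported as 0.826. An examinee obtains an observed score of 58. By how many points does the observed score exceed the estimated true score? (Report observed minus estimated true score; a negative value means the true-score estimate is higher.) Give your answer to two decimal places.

Kelley's formula gives T̂ = 0.826·58 + 0.174·92.5 = 47.908 + 16.0950 = 64.0030.
X − T̂ = 58 − 64.003 = -6.003 → -6.00

-6.00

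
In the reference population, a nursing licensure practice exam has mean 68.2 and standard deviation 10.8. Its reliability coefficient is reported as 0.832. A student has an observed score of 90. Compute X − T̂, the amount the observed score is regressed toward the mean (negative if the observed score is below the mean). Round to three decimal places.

3.662

Kelley's formula gives T̂ = 0.832·90 + 0.168·68.2 = 74.880 + 11.4576 = 86.33760.
X − T̂ = 90 − 86.3376 = 3.6624 → 3.662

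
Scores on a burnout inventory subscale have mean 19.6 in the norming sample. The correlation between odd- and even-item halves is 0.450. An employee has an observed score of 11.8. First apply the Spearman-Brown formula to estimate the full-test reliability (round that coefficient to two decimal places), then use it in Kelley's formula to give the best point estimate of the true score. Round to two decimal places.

Spearman-Brown: ρ = 2r/(1 + r) = 2(0.450)/(1 + 0.450) = 0.9000/1.450 = 0.6207 → 0.62
Regress the observed score toward the mean by the unreliability: T̂ = 0.62·11.8 + 0.38·19.6 = 7.316 + 7.448 = 14.764.

14.76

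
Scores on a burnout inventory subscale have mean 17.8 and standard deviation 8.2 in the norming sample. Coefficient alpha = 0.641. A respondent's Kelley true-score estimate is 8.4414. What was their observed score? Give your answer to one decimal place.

3.2

T̂ = ρX + (1 − ρ)μ  ⇒  X = (T̂ − (1 − ρ)μ) / ρ
X = (8.4414 − 0.359 × 17.8) / 0.641 = (8.4414 − 6.3902) / 0.641 = 2.0512 / 0.641 = 3.200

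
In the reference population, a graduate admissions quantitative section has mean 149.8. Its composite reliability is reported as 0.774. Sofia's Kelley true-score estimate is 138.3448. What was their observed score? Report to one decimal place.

135.0

T̂ = ρX + (1 − ρ)μ  ⇒  X = (T̂ − (1 − ρ)μ) / ρ
X = (138.3448 − 0.226 × 149.8) / 0.774 = (138.3448 − 33.8548) / 0.774 = 104.4900 / 0.774 = 135.000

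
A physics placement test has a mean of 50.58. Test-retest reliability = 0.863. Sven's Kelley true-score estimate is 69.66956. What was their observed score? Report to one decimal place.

72.7

T̂ = ρX + (1 − ρ)μ  ⇒  X = (T̂ − (1 − ρ)μ) / ρ
X = (69.66956 − 0.137 × 50.58) / 0.863 = (69.66956 − 6.92946) / 0.863 = 62.74010 / 0.863 = 72.700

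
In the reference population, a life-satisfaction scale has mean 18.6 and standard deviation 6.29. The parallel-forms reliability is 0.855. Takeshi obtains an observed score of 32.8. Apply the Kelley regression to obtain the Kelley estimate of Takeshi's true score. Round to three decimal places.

Weight the observed score by reliability and the mean by (1 − reliability): T̂ = 0.855·32.8 + 0.145·18.6 = 28.0440 + 2.6970 = 30.7410.

30.741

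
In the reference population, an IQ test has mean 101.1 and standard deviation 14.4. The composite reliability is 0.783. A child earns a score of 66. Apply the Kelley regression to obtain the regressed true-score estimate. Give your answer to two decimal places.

73.62

T̂ = ρX + (1 − ρ)μ
  = 0.783 × 66 + 0.217 × 101.1
  = 51.678 + 21.9387
  = 73.617
  ≈ 73.62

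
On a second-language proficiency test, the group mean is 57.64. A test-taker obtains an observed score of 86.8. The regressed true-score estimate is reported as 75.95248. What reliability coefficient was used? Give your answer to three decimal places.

T̂ = ρX + (1 − ρ)μ  ⇒  T̂ − μ = ρ(X − μ)
ρ = (T̂ − μ)/(X − μ) = (75.95248 − 57.64) / (86.8 − 57.64) = 18.31248 / 29.16 = 0.62800

0.628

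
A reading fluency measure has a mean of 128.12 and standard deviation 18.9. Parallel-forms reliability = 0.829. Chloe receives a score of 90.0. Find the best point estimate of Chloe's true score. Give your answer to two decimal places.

96.52

T̂ = ρX + (1 − ρ)μ
  = 0.829 × 90.0 + 0.171 × 128.12
  = 74.6100 + 21.90852
  = 96.519
  ≈ 96.52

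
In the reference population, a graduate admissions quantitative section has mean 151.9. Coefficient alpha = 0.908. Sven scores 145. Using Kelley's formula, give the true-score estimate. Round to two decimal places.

145.63

Weight the observed score by reliability and the mean by (1 − reliability): T̂ = 0.908·145 + 0.092·151.9 = 131.660 + 13.9748 = 145.635.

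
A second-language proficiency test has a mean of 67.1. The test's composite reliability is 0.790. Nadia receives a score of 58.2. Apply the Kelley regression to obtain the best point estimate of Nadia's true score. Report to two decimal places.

60.07

T̂ = 0.790(58.2) + 0.210(67.1) = 45.9780 + 14.0910 = 60.069 → 60.07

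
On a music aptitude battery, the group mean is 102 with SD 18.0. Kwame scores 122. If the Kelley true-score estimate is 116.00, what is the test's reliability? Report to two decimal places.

0.70

T̂ = ρX + (1 − ρ)μ  ⇒  T̂ − μ = ρ(X − μ)
ρ = (T̂ − μ)/(X − μ) = (116.00 − 102) / (122 − 102) = 14.00 / 20.0 = 0.7000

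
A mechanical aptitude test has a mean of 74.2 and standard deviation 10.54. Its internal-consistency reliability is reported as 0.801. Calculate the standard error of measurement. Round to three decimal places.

4.702

SEM = SD · √(1 − ρ) = 10.54 × √0.199 = 10.54 × 0.4461 = 4.7018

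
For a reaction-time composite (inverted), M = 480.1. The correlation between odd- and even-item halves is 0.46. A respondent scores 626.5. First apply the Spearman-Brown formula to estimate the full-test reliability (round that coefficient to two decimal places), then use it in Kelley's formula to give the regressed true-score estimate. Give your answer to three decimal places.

Spearman-Brown: ρ = 2r/(1 + r) = 2(0.46)/(1 + 0.46) = 0.920/1.46 = 0.6301 → 0.63
Regress the observed score toward the mean by the unreliability: T̂ = 0.63·626.5 + 0.37·480.1 = 394.695 + 177.637 = 572.3320.

572.332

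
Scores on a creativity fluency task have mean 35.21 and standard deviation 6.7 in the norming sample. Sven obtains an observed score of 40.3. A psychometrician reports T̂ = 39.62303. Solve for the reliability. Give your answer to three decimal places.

T̂ = ρX + (1 − ρ)μ  ⇒  T̂ − μ = ρ(X − μ)
ρ = (T̂ − μ)/(X − μ) = (39.62303 − 35.21) / (40.3 − 35.21) = 4.41303 / 5.09 = 0.86700

0.867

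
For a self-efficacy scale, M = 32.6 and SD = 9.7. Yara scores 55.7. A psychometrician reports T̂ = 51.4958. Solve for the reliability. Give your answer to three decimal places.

T̂ = ρX + (1 − ρ)μ  ⇒  T̂ − μ = ρ(X − μ)
ρ = (T̂ − μ)/(X − μ) = (51.4958 − 32.6) / (55.7 − 32.6) = 18.8958 / 23.1 = 0.81800

0.818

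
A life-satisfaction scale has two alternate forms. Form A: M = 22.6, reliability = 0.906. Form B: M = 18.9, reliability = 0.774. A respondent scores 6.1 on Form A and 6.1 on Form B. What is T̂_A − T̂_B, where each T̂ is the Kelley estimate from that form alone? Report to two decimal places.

T̂_A = 0.906(6.1) + 0.094(22.6) = 7.6510
T̂_B = 0.774(6.1) + 0.226(18.9) = 8.9928
T̂_A − T̂_B = -1.3418

-1.34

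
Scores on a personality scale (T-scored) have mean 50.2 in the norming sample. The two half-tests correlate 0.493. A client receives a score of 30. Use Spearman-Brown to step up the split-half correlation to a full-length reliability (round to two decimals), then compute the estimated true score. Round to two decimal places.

36.87

Spearman-Brown: ρ = 2r/(1 + r) = 2(0.493)/(1 + 0.493) = 0.9860/1.493 = 0.6604 → 0.66
Kelley's formula gives T̂ = 0.66·30 + 0.34·50.2 = 19.80 + 17.068 = 36.868.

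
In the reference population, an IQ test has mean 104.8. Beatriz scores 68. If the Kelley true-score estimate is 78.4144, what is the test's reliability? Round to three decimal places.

T̂ = ρX + (1 − ρ)μ  ⇒  T̂ − μ = ρ(X − μ)
ρ = (T̂ − μ)/(X − μ) = (78.4144 − 104.8) / (68 − 104.8) = -26.3856 / -36.8 = 0.71700

0.717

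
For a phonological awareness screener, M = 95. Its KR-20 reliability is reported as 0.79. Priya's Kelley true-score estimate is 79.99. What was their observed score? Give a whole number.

T̂ = ρX + (1 − ρ)μ  ⇒  X = (T̂ − (1 − ρ)μ) / ρ
X = (79.99 − 0.21 × 95) / 0.79 = (79.99 − 19.95) / 0.79 = 60.04 / 0.79 = 76.00

76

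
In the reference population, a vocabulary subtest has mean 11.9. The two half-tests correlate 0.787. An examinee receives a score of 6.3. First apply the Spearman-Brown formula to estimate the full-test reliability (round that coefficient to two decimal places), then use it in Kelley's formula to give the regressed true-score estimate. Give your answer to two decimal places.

Spearman-Brown: ρ = 2r/(1 + r) = 2(0.787)/(1 + 0.787) = 1.5740/1.787 = 0.8808 → 0.88
T̂ = 0.88(6.3) + 0.12(11.9) = 5.544 + 1.428 = 6.972 → 6.97

6.97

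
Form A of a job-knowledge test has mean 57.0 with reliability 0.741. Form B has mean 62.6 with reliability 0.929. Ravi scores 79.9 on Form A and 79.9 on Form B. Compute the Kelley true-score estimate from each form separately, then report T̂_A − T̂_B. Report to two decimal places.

-4.70

T̂_A = 0.741(79.9) + 0.259(57.0) = 73.9689
T̂_B = 0.929(79.9) + 0.071(62.6) = 78.6717
T̂_A − T̂_B = -4.7028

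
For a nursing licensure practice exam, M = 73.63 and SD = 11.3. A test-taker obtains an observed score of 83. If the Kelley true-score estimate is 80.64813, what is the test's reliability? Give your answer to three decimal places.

0.749

T̂ = ρX + (1 − ρ)μ  ⇒  T̂ − μ = ρ(X − μ)
ρ = (T̂ − μ)/(X − μ) = (80.64813 − 73.63) / (83 − 73.63) = 7.01813 / 9.37 = 0.74900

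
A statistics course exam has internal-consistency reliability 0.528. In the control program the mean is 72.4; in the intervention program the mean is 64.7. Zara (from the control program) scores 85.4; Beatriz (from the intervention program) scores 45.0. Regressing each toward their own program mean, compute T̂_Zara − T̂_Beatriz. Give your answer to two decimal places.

24.97

T̂_Zara = 0.528(85.4) + 0.472(72.4) = 79.2640
T̂_Beatriz = 0.528(45.0) + 0.472(64.7) = 54.2984
Difference = 79.2640 − 54.2984 = 24.9656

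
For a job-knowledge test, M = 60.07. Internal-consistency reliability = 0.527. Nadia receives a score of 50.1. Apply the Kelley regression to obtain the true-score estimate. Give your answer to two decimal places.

T̂ = ρX + (1 − ρ)μ
  = 0.527 × 50.1 + 0.473 × 60.07
  = 26.4027 + 28.41311
  = 54.816
  ≈ 54.82

54.82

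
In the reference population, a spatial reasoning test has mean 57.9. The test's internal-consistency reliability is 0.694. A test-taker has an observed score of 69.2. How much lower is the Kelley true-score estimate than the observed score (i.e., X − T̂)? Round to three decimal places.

3.458

T̂ = 0.694(69.2) + 0.306(57.9) = 48.0248 + 17.7174 = 65.74220 → 65.7422
X − T̂ = 69.2 − 65.7422 = 3.4578 → 3.458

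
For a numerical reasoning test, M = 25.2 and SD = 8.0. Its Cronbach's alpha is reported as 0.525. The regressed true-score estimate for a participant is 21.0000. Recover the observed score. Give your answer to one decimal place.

T̂ = ρX + (1 − ρ)μ  ⇒  X = (T̂ − (1 − ρ)μ) / ρ
X = (21.0000 − 0.475 × 25.2) / 0.525 = (21.0000 − 11.9700) / 0.525 = 9.0300 / 0.525 = 17.200

17.2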